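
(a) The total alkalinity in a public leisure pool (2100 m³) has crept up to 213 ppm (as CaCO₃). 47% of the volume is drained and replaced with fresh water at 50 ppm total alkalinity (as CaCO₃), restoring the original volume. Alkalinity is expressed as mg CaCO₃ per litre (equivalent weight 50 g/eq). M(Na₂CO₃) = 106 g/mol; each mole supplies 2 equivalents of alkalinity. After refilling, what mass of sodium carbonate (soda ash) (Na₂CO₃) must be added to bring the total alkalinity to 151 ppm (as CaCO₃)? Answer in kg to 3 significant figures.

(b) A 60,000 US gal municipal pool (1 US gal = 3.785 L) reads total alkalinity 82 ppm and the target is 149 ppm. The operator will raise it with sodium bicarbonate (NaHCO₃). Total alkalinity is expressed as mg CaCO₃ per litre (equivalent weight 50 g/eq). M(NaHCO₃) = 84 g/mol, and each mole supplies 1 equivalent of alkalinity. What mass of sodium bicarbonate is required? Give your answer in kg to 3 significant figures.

(a) 32.5 kg; (b) 25.6 kg

(a) Volume: 2100 m³ = 2,100,000 L.
(a) After draining 47% and refilling: 213 × 0.53 + 50 × 0.47 = 136.39 ppm.
(a) Deficit to target: 151 − 136.39 = 14.61 mg/L.
(a) As CaCO₃: 14.61 mg/L × 2,100,000 L = 30,680 g; ÷ 50 g/eq ÷ 2 = 306.8 mol Na₂CO₃.
(a) Mass: 306.8 × 106 = 32,520 g.

(b) Volume: 60,000 US gal × 3.785 L/gal = 227,100 L.
(b) Alkalinity to add: (149 − 82) = 67 mg/L as CaCO₃ × 227,100 L = 15,220 g as CaCO₃.
(b) Equivalents: 15,220 g ÷ 50 g/eq = 304.3 eq.
(b) NaHCO₃ supplies 1 eq per mole → 304.3 mol.
(b) Mass: 304.3 mol × 84 g/mol = 25,560 g.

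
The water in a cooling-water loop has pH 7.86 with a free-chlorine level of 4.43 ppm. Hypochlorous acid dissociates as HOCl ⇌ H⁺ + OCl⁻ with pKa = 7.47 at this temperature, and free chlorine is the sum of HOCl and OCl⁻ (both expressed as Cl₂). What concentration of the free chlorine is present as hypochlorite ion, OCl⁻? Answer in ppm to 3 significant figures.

[OCl⁻]/[HOCl] = 10^(pH − pKa) = 10^(7.86 − 7.47) = 10^0.39 = 2.455.
Fraction as HOCl = 1 / (1 + 2.455) = 0.2895.
OCl⁻ = (1 − 0.2895) × 4.43 ppm = 3.148 ppm.

3.15 ppm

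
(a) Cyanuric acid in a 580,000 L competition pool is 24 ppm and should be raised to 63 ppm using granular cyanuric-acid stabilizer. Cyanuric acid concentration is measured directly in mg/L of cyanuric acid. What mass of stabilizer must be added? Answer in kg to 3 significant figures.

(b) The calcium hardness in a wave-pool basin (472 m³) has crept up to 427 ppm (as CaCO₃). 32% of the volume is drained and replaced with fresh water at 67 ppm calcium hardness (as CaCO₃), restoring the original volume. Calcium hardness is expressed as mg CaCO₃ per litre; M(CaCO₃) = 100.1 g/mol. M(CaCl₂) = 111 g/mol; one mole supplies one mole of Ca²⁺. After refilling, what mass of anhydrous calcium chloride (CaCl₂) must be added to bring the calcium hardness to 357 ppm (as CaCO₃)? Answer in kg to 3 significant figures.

(a) 22.6 kg; (b) 23.7 kg

(a) CYA to add: (63 − 24) = 39 mg/L × 580,000 L = 22,620 g cyanuric acid.

(b) Volume: 472 m³ = 472,000 L.
(b) After draining 32% and refilling: 427 × 0.68 + 67 × 0.32 = 311.8 ppm.
(b) Deficit to target: 357 − 311.8 = 45.2 mg/L.
(b) As CaCO₃: 45.2 mg/L × 472,000 L = 21,330 g; ÷ 100.1 = 213.1 mol Ca²⁺.
(b) Mass: 213.1 × 111 = 23,660 g.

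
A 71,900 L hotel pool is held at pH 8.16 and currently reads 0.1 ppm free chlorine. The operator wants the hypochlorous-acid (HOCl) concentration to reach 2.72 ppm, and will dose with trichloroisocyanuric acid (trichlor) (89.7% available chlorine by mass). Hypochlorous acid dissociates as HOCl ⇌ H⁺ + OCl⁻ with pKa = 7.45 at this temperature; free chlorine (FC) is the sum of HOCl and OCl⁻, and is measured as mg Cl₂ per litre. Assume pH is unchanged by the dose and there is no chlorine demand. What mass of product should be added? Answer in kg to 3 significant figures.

1.33 kg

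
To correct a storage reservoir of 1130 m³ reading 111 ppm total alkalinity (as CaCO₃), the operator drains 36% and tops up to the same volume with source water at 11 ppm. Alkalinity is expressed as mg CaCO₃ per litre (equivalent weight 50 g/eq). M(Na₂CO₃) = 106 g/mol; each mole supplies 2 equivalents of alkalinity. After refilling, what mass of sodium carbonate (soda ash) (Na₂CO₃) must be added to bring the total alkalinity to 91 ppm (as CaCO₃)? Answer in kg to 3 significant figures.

Volume: 1130 m³ = 1,130,000 L.
After draining 36% and refilling: 111 × 0.64 + 11 × 0.36 = 75 ppm.
Deficit to target: 91 − 75 = 16 mg/L.
As CaCO₃: 16 mg/L × 1,130,000 L = 18,080 g; ÷ 50 g/eq ÷ 2 = 180.8 mol Na₂CO₃.
Mass: 180.8 × 106 = 19,160 g.

19.2 kg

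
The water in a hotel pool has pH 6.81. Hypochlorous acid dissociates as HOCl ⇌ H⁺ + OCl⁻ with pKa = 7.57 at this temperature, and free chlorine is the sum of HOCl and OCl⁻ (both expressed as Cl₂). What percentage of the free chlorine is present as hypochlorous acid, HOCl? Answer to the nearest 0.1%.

85.2%

[OCl⁻]/[HOCl] = 10^(pH − pKa) = 10^(6.81 − 7.57) = 10^-0.76 = 0.1738.
Fraction as HOCl = 1 / (1 + 0.1738) = 0.8519.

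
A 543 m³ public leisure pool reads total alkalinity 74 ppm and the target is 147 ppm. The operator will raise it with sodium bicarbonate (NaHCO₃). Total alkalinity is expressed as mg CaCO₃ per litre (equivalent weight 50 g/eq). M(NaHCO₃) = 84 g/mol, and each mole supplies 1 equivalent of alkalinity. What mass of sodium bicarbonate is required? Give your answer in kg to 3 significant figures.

Volume: 543 m³ = 543,000 L.
Alkalinity to add: (147 − 74) = 73 mg/L as CaCO₃ × 543,000 L = 39,640 g as CaCO₃.
Equivalents: 39,640 g ÷ 50 g/eq = 792.8 eq.
NaHCO₃ supplies 1 eq per mole → 792.8 mol.
Mass: 792.8 mol × 84 g/mol = 66,590 g.

66.6 kg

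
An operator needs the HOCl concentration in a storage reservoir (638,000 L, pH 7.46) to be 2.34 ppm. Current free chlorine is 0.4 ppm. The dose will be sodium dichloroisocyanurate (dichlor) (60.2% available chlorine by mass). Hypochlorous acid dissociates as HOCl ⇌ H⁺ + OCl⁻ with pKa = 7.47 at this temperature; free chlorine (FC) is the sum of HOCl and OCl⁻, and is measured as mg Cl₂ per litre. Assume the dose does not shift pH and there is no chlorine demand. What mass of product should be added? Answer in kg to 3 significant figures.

[OCl⁻]/[HOCl] = 10^(pH − pKa) = 10^(7.46 − 7.47) = 0.9772; fraction as HOCl = 1/(1 + 0.9772) = 0.5058.
Free chlorine required for 2.34 ppm HOCl: 2.34 / 0.5058 = 4.627 ppm.
FC to add: 4.627 − 0.4 = 4.227 mg/L as Cl₂.
Cl₂ equivalent: 4.227 mg/L × 638,000 L = 2697 g.
Product at 60.2% available Cl: 2697 / 0.602 = 4479 g.

4.48 kg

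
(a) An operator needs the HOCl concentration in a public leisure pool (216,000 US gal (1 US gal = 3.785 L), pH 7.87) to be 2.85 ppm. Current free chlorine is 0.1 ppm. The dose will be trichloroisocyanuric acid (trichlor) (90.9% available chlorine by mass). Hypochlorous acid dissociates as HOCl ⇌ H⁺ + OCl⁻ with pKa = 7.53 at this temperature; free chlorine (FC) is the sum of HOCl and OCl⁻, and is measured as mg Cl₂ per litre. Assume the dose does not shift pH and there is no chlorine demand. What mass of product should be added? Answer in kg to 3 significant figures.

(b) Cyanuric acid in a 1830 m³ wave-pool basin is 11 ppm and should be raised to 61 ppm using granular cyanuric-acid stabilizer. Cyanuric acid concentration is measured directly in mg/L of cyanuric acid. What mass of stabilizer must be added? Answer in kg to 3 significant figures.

(a) Volume: 216,000 US gal × 3.785 L/gal = 817,560 L.
(a) [OCl⁻]/[HOCl] = 10^(pH − pKa) = 10^(7.87 − 7.53) = 2.188; fraction as HOCl = 1/(1 + 2.188) = 0.3137.
(a) Free chlorine required for 2.85 ppm HOCl: 2.85 / 0.3137 = 9.085 ppm.
(a) FC to add: 9.085 − 0.1 = 8.985 mg/L as Cl₂.
(a) Cl₂ equivalent: 8.985 mg/L × 817,560 L = 7346 g.
(a) Product at 90.9% available Cl: 7346 / 0.909 = 8081 g.

(b) Volume: 1830 m³ = 1,830,000 L.
(b) CYA to add: (61 − 11) = 50 mg/L × 1,830,000 L = 91,500 g cyanuric acid.

(a) 8.08 kg; (b) 91.5 kg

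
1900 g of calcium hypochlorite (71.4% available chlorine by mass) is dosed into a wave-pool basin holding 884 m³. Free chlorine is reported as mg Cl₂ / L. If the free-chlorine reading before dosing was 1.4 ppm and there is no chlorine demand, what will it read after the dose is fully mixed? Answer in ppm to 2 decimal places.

2.93 ppm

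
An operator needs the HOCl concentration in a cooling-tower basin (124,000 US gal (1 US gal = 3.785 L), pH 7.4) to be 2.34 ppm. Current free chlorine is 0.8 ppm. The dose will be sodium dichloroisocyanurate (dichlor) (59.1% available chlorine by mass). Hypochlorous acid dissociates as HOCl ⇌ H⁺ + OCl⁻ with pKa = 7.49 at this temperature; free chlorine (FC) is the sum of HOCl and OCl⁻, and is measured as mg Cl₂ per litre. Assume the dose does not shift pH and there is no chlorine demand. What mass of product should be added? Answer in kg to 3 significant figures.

2.73 kg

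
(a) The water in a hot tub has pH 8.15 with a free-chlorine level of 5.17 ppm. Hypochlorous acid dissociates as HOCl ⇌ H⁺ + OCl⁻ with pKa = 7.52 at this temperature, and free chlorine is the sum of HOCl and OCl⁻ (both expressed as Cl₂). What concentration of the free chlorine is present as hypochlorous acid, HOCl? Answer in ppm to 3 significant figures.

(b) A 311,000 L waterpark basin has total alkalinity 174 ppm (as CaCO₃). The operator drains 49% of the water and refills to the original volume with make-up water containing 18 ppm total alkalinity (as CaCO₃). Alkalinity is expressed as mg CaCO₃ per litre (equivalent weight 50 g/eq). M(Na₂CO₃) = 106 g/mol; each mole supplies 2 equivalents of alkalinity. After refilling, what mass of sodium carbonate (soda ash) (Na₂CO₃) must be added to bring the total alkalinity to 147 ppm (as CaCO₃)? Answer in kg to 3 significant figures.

(a) [OCl⁻]/[HOCl] = 10^(pH − pKa) = 10^(8.15 − 7.52) = 10^0.63 = 4.266.
(a) Fraction as HOCl = 1 / (1 + 4.266) = 0.1899.
(a) HOCl = 0.1899 × 5.17 ppm = 0.9818 ppm.

(b) After draining 49% and refilling: 174 × 0.51 + 18 × 0.49 = 97.56 ppm.
(b) Deficit to target: 147 − 97.56 = 49.44 mg/L.
(b) As CaCO₃: 49.44 mg/L × 311,000 L = 15,380 g; ÷ 50 g/eq ÷ 2 = 153.8 mol Na₂CO₃.
(b) Mass: 153.8 × 106 = 16,300 g.

(a) 0.982 ppm; (b) 16.3 kg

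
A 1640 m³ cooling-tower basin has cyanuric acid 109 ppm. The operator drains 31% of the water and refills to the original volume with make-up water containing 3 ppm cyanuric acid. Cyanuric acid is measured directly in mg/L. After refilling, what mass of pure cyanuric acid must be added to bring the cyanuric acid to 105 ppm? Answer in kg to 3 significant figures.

47.3 kg

Volume: 1640 m³ = 1,640,000 L.
After draining 31% and refilling: 109 × 0.69 + 3 × 0.31 = 76.14 ppm.
Deficit to target: 105 − 76.14 = 28.86 mg/L.
Mass: 28.86 mg/L × 1,640,000 L = 47,330 g cyanuric acid.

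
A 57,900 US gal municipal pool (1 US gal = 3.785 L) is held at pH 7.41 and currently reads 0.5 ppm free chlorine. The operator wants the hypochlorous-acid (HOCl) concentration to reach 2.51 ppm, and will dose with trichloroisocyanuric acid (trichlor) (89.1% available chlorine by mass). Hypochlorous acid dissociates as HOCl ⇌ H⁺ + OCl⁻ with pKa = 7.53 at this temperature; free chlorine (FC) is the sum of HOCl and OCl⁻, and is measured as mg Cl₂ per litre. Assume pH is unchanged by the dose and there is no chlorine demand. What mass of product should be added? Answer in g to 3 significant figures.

963 g

Volume: 57,900 US gal × 3.785 L/gal = 219,152 L.
[OCl⁻]/[HOCl] = 10^(pH − pKa) = 10^(7.41 − 7.53) = 0.7586; fraction as HOCl = 1/(1 + 0.7586) = 0.5686.
Free chlorine required for 2.51 ppm HOCl: 2.51 / 0.5686 = 4.414 ppm.
FC to add: 4.414 − 0.5 = 3.914 mg/L as Cl₂.
Cl₂ equivalent: 3.914 mg/L × 219,152 L = 857.8 g.
Product at 89.1% available Cl: 857.8 / 0.891 = 962.7 g.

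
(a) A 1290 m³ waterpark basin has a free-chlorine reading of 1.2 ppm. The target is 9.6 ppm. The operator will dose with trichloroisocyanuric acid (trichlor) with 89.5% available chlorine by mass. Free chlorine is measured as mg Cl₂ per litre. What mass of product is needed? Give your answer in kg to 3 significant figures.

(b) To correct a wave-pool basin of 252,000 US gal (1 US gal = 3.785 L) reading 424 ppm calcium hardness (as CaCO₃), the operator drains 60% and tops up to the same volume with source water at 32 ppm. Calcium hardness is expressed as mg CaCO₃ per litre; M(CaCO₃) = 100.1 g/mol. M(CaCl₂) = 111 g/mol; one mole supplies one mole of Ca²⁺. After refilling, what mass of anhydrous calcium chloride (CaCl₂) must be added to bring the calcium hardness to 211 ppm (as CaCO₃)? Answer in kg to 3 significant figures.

(a) 12.1 kg; (b) 23.5 kg

(a) Volume: 1290 m³ = 1,290,000 L.
(a) Chlorine deficit: 9.6 − 1.2 = 8.4 ppm = 8.4 mg/L as Cl₂.
(a) Cl₂ equivalent needed: 8.4 mg/L × 1,290,000 L = 10,840,000 mg = 10,840 g.
(a) Product at 89.5% available chlorine: 10,840 / 0.895 = 12,110 g.

(b) Volume: 252,000 US gal × 3.785 L/gal = 953,820 L.
(b) After draining 60% and refilling: 424 × 0.40 + 32 × 0.60 = 188.8 ppm.
(b) Deficit to target: 211 − 188.8 = 22.2 mg/L.
(b) As CaCO₃: 22.2 mg/L × 953,820 L = 21,170 g; ÷ 100.1 = 211.5 mol Ca²⁺.
(b) Mass: 211.5 × 111 = 23,480 g.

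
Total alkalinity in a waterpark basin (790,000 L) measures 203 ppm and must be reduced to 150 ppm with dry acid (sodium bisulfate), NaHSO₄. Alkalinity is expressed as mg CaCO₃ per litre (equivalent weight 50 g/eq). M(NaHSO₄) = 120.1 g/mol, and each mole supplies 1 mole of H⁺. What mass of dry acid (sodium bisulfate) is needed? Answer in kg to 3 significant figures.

101 kg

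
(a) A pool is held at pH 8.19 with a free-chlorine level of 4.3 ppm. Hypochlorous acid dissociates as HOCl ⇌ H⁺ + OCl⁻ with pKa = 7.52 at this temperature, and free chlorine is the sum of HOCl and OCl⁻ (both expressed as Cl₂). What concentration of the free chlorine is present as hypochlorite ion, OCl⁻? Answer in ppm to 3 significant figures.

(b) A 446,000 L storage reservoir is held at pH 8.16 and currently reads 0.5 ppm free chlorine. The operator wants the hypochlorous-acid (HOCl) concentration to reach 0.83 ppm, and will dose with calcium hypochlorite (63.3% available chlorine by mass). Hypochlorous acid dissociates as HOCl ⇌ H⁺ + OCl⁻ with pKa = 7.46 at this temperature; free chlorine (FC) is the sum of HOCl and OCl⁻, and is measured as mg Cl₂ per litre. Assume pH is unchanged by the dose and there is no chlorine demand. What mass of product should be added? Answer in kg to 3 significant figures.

(a) [OCl⁻]/[HOCl] = 10^(pH − pKa) = 10^(8.19 − 7.52) = 10^0.67 = 4.677.
(a) Fraction as HOCl = 1 / (1 + 4.677) = 0.1761.
(a) OCl⁻ = (1 − 0.1761) × 4.3 ppm = 3.543 ppm.

(b) [OCl⁻]/[HOCl] = 10^(pH − pKa) = 10^(8.16 − 7.46) = 5.012; fraction as HOCl = 1/(1 + 5.012) = 0.1663.
(b) Free chlorine required for 0.83 ppm HOCl: 0.83 / 0.1663 = 4.99 ppm.
(b) FC to add: 4.99 − 0.5 = 4.49 mg/L as Cl₂.
(b) Cl₂ equivalent: 4.49 mg/L × 446,000 L = 2002 g.
(b) Product at 63.3% available Cl: 2002 / 0.633 = 3163 g.

(a) 3.54 ppm; (b) 3.16 kg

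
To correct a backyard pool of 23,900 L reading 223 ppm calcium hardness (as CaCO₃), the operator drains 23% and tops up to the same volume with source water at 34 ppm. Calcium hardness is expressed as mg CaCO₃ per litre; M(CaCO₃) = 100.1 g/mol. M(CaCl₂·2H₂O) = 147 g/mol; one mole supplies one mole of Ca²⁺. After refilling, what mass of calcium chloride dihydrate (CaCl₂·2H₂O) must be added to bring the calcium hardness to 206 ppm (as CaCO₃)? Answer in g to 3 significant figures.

After draining 23% and refilling: 223 × 0.77 + 34 × 0.23 = 179.53 ppm.
Deficit to target: 206 − 179.53 = 26.47 mg/L.
As CaCO₃: 26.47 mg/L × 23,900 L = 632.6 g; ÷ 100.1 = 6.32 mol Ca²⁺.
Mass: 6.32 × 147 = 929 g.

929 g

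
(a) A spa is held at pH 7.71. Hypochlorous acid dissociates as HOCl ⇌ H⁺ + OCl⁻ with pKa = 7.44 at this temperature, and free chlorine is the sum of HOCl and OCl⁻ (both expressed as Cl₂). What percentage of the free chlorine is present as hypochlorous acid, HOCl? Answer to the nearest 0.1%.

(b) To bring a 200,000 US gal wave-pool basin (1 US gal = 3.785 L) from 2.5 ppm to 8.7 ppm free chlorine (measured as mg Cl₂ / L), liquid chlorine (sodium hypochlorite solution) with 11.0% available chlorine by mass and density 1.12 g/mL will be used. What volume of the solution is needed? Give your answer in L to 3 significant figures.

(a) 34.9%; (b) 38.1 L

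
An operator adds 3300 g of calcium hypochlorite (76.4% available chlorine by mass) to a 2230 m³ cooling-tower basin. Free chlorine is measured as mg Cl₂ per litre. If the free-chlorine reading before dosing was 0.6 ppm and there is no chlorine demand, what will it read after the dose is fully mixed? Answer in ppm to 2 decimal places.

Volume: 2230 m³ = 2,230,000 L.
Available chlorine delivered: 3300 g × 0.764 = 2521 g as Cl₂.
Concentration rise: 2521 g / 2,230,000 L = 1.131 mg/L = 1.13 ppm.
Final FC: 0.6 + 1.13 = 1.73 ppm.

1.73 ppm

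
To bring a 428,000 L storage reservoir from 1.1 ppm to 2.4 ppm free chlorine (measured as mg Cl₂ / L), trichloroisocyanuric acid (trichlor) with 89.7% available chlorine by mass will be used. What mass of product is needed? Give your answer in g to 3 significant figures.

Chlorine deficit: 2.4 − 1.1 = 1.3 ppm = 1.3 mg/L as Cl₂.
Cl₂ equivalent needed: 1.3 mg/L × 428,000 L = 556,400 mg = 556.4 g.
Product at 89.7% available chlorine: 556.4 / 0.897 = 620.3 g.

620 g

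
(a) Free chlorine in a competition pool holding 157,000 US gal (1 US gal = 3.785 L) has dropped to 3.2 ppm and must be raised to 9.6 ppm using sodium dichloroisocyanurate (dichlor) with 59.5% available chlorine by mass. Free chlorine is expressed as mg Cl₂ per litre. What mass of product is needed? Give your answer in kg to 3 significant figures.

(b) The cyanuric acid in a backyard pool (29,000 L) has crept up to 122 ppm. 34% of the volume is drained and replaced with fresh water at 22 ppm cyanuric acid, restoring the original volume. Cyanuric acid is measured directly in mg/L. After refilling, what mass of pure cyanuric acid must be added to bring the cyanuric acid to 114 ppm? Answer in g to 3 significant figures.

(a) 6.39 kg; (b) 754 g

(a) Volume: 157,000 US gal × 3.785 L/gal = 594,245 L.
(a) Chlorine deficit: 9.6 − 3.2 = 6.4 ppm = 6.4 mg/L as Cl₂.
(a) Cl₂ equivalent needed: 6.4 mg/L × 594,245 L = 3,803,000 mg = 3803 g.
(a) Product at 59.5% available chlorine: 3803 / 0.595 = 6392 g.

(b) After draining 34% and refilling: 122 × 0.66 + 22 × 0.34 = 88 ppm.
(b) Deficit to target: 114 − 88 = 26 mg/L.
(b) Mass: 26 mg/L × 29,000 L = 754 g cyanuric acid.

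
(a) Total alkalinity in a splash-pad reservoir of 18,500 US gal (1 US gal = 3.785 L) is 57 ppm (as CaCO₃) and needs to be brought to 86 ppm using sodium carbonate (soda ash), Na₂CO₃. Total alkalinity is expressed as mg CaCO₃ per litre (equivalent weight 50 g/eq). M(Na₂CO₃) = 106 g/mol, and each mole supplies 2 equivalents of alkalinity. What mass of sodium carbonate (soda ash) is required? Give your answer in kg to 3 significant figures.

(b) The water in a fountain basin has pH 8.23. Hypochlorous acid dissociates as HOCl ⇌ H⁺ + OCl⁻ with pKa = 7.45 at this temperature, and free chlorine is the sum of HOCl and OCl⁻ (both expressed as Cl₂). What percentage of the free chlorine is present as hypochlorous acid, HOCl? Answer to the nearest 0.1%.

(a) Volume: 18,500 US gal × 3.785 L/gal = 70,022 L.
(a) Alkalinity to add: (86 − 57) = 29 mg/L as CaCO₃ × 70,022 L = 2031 g as CaCO₃.
(a) Equivalents: 2031 g ÷ 50 g/eq = 40.61 eq.
(a) Each mole of Na₂CO₃ supplies 2 eq, so 40.61 / 2 = 20.31 mol.
(a) Mass: 20.31 mol × 106 g/mol = 2152 g.

(b) [OCl⁻]/[HOCl] = 10^(pH − pKa) = 10^(8.23 − 7.45) = 10^0.78 = 6.026.
(b) Fraction as HOCl = 1 / (1 + 6.026) = 0.1423.

(a) 2.15 kg; (b) 14.2%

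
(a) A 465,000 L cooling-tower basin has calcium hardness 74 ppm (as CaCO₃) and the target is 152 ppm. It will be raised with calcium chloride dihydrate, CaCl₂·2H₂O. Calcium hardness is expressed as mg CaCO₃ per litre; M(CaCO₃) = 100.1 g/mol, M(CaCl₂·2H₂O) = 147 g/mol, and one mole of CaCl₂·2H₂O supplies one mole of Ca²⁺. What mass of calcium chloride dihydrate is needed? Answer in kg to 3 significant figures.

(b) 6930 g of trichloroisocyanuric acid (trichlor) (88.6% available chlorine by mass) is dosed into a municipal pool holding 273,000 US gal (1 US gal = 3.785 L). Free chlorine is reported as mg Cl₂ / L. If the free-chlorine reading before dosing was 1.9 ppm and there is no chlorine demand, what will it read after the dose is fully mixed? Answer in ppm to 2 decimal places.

(a) Hardness to add: (152 − 74) = 78 mg/L as CaCO₃ × 465,000 L = 36,270 g as CaCO₃.
(a) Moles of Ca²⁺ (1 mol Ca²⁺ ≡ 1 mol CaCO₃): 36,270 / 100.1 g/mol = 362.3 mol.
(a) Mass of CaCl₂·2H₂O: 362.3 × 147 = 53,260 g.

(b) Volume: 273,000 US gal × 3.785 L/gal = 1,033,305 L.
(b) Available chlorine delivered: 6930 g × 0.886 = 6140 g as Cl₂.
(b) Concentration rise: 6140 g / 1,033,305 L = 5.942 mg/L = 5.94 ppm.
(b) Final FC: 1.9 + 5.94 = 7.84 ppm.

(a) 53.3 kg; (b) 7.84 ppm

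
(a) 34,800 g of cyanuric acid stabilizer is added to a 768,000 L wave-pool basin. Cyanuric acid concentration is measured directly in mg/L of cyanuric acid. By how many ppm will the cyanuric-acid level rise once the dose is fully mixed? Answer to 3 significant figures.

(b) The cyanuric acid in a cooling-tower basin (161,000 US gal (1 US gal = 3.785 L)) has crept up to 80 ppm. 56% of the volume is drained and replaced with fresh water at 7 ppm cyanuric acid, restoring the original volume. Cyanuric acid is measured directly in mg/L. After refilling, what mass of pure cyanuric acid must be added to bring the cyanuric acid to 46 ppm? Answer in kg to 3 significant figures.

(a) Rise: 34,800 g / 768,000 L × 1000 = 45.31 mg/L.

(b) Volume: 161,000 US gal × 3.785 L/gal = 609,385 L.
(b) After draining 56% and refilling: 80 × 0.44 + 7 × 0.56 = 39.12 ppm.
(b) Deficit to target: 46 − 39.12 = 6.88 mg/L.
(b) Mass: 6.88 mg/L × 609,385 L = 4193 g cyanuric acid.

(a) 45.3 ppm; (b) 4.19 kg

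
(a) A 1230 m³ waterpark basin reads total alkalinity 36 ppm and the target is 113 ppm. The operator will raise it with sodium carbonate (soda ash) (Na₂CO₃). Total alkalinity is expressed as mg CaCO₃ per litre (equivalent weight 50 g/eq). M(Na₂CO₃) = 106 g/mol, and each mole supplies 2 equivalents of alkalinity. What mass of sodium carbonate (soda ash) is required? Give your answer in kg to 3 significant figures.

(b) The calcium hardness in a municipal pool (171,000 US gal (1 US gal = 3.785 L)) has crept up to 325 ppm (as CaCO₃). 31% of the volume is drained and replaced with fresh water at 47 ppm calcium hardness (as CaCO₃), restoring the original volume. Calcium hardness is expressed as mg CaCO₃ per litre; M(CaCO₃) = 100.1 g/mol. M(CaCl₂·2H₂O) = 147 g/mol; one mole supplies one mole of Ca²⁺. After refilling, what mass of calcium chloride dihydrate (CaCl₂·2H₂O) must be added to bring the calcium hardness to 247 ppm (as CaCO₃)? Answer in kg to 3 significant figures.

(a) 100 kg; (b) 7.77 kg

(a) Volume: 1230 m³ = 1,230,000 L.
(a) Alkalinity to add: (113 − 36) = 77 mg/L as CaCO₃ × 1,230,000 L = 94,710 g as CaCO₃.
(a) Equivalents: 94,710 g ÷ 50 g/eq = 1894 eq.
(a) Each mole of Na₂CO₃ supplies 2 eq, so 1894 / 2 = 947.1 mol.
(a) Mass: 947.1 mol × 106 g/mol = 100,400 g.

(b) Volume: 171,000 US gal × 3.785 L/gal = 647,235 L.
(b) After draining 31% and refilling: 325 × 0.69 + 47 × 0.31 = 238.82 ppm.
(b) Deficit to target: 247 − 238.82 = 8.18 mg/L.
(b) As CaCO₃: 8.18 mg/L × 647,235 L = 5294 g; ÷ 100.1 = 52.89 mol Ca²⁺.
(b) Mass: 52.89 × 147 = 7775 g.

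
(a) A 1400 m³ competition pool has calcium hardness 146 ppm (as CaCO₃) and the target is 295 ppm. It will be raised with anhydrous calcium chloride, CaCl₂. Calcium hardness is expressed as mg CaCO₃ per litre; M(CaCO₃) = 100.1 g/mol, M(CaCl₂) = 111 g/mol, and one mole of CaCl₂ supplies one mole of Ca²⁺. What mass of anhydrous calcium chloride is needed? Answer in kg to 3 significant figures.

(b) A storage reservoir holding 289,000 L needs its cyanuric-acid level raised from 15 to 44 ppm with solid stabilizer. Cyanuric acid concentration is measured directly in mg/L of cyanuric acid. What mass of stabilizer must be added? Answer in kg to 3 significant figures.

(a) 231 kg; (b) 8.38 kg

(a) Volume: 1400 m³ = 1,400,000 L.
(a) Hardness to add: (295 − 146) = 149 mg/L as CaCO₃ × 1,400,000 L = 208,600 g as CaCO₃.
(a) Moles of Ca²⁺ (1 mol Ca²⁺ ≡ 1 mol CaCO₃): 208,600 / 100.1 g/mol = 2084 mol.
(a) Mass of CaCl₂: 2084 × 111 = 231,300 g.

(b) CYA to add: (44 − 15) = 29 mg/L × 289,000 L = 8381 g cyanuric acid.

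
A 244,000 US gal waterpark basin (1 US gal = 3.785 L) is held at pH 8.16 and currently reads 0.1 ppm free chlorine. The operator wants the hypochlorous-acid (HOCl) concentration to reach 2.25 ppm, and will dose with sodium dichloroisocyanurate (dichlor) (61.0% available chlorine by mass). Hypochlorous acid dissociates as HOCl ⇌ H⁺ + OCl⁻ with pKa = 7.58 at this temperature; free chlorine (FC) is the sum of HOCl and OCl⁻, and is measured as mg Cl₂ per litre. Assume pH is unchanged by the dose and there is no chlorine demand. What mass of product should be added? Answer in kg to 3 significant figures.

16.2 kg

Volume: 244,000 US gal × 3.785 L/gal = 923,540 L.
[OCl⁻]/[HOCl] = 10^(pH − pKa) = 10^(8.16 − 7.58) = 3.802; fraction as HOCl = 1/(1 + 3.802) = 0.2083.
Free chlorine required for 2.25 ppm HOCl: 2.25 / 0.2083 = 10.8 ppm.
FC to add: 10.8 − 0.1 = 10.7 mg/L as Cl₂.
Cl₂ equivalent: 10.7 mg/L × 923,540 L = 9886 g.
Product at 61.0% available Cl: 9886 / 0.61 = 16,210 g.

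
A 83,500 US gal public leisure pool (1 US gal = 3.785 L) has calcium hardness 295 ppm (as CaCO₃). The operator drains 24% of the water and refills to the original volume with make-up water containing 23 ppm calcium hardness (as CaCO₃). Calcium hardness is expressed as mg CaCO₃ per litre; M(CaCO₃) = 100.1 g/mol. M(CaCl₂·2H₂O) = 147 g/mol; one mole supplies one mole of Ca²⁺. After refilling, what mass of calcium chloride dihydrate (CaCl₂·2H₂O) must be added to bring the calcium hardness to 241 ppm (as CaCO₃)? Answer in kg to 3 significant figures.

5.24 kg

Volume: 83,500 US gal × 3.785 L/gal = 316,048 L.
After draining 24% and refilling: 295 × 0.76 + 23 × 0.24 = 229.72 ppm.
Deficit to target: 241 − 229.72 = 11.28 mg/L.
As CaCO₃: 11.28 mg/L × 316,048 L = 3565 g; ÷ 100.1 = 35.61 mol Ca²⁺.
Mass: 35.61 × 147 = 5235 g.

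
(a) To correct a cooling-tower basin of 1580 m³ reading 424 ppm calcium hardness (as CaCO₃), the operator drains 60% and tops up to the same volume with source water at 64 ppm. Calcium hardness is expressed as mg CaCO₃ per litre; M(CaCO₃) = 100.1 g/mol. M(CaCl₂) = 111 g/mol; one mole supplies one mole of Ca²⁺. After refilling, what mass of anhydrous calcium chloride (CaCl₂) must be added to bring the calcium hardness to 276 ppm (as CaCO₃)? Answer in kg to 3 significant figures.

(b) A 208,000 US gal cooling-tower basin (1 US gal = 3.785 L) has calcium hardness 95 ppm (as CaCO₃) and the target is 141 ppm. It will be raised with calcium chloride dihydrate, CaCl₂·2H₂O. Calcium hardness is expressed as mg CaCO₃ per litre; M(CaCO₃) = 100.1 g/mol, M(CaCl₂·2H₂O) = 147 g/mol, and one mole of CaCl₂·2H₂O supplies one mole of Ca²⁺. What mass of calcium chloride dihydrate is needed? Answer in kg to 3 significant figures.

(a) 119 kg; (b) 53.2 kg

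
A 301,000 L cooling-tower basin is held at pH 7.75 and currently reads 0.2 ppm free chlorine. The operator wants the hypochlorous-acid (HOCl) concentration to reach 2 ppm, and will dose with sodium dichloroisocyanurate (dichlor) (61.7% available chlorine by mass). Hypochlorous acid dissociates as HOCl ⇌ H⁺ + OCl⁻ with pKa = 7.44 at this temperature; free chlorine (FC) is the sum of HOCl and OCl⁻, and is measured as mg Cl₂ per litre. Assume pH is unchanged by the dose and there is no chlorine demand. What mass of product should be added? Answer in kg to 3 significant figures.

[OCl⁻]/[HOCl] = 10^(pH − pKa) = 10^(7.75 − 7.44) = 2.042; fraction as HOCl = 1/(1 + 2.042) = 0.3288.
Free chlorine required for 2 ppm HOCl: 2 / 0.3288 = 6.083 ppm.
FC to add: 6.083 − 0.2 = 5.883 mg/L as Cl₂.
Cl₂ equivalent: 5.883 mg/L × 301,000 L = 1771 g.
Product at 61.7% available Cl: 1771 / 0.617 = 2870 g.

2.87 kg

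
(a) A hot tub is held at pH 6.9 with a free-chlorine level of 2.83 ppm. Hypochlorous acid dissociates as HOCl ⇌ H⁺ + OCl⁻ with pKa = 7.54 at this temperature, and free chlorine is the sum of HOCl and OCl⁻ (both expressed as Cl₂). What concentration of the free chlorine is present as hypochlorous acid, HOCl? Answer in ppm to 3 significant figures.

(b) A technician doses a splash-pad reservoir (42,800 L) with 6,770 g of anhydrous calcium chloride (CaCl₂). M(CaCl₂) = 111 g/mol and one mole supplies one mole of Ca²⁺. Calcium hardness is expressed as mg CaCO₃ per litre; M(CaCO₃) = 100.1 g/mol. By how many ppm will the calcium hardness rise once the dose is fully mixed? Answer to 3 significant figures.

(a) [OCl⁻]/[HOCl] = 10^(pH − pKa) = 10^(6.9 − 7.54) = 10^-0.64 = 0.2291.
(a) Fraction as HOCl = 1 / (1 + 0.2291) = 0.8136.
(a) HOCl = 0.8136 × 2.83 ppm = 2.303 ppm.

(b) Moles of Ca²⁺: 6,770 g ÷ 111 g/mol = 60.99 mol.
(b) As CaCO₃: 60.99 mol × 100.1 g/mol = 6105 g.
(b) Rise: 6105 g / 42,800 L × 1000 = 142.6 mg/L.

(a) 2.30 ppm; (b) 143 ppm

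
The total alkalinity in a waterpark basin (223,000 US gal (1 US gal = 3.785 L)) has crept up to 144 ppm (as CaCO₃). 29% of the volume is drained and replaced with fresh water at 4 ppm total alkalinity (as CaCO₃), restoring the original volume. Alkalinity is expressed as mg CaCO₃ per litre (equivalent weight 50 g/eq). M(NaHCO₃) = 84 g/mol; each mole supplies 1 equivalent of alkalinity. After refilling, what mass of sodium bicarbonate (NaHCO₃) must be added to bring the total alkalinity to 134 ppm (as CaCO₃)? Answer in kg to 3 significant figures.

43.4 kg

Volume: 223,000 US gal × 3.785 L/gal = 844,055 L.
After draining 29% and refilling: 144 × 0.71 + 4 × 0.29 = 103.4 ppm.
Deficit to target: 134 − 103.4 = 30.6 mg/L.
As CaCO₃: 30.6 mg/L × 844,055 L = 25,830 g; ÷ 50 g/eq ÷ 1 = 516.6 mol NaHCO₃.
Mass: 516.6 × 84 = 43,390 g.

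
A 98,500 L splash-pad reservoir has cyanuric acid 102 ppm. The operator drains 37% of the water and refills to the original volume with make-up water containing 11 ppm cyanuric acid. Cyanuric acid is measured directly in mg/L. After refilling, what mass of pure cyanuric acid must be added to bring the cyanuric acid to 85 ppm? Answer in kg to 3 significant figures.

After draining 37% and refilling: 102 × 0.63 + 11 × 0.37 = 68.33 ppm.
Deficit to target: 85 − 68.33 = 16.67 mg/L.
Mass: 16.67 mg/L × 98,500 L = 1642 g cyanuric acid.

1.64 kg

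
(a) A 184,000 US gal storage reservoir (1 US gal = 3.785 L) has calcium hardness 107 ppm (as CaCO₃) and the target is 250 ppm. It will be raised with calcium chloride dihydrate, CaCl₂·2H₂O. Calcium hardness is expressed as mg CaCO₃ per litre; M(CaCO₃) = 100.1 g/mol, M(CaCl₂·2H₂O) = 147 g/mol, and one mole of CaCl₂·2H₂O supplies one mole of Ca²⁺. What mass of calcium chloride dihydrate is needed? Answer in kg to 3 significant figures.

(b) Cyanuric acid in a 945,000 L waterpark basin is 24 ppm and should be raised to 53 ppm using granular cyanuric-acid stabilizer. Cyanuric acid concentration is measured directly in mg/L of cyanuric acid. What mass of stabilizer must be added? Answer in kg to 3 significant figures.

(a) Volume: 184,000 US gal × 3.785 L/gal = 696,440 L.
(a) Hardness to add: (250 − 107) = 143 mg/L as CaCO₃ × 696,440 L = 99,590 g as CaCO₃.
(a) Moles of Ca²⁺ (1 mol Ca²⁺ ≡ 1 mol CaCO₃): 99,590 / 100.1 g/mol = 994.9 mol.
(a) Mass of CaCl₂·2H₂O: 994.9 × 147 = 146,300 g.

(b) CYA to add: (53 − 24) = 29 mg/L × 945,000 L = 27,400 g cyanuric acid.

(a) 146 kg; (b) 27.4 kg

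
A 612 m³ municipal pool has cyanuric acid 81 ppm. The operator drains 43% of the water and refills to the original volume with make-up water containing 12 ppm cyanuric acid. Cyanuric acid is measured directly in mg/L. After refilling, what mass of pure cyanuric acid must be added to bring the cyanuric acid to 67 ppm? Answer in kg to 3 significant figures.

Volume: 612 m³ = 612,000 L.
After draining 43% and refilling: 81 × 0.57 + 12 × 0.43 = 51.33 ppm.
Deficit to target: 67 − 51.33 = 15.67 mg/L.
Mass: 15.67 mg/L × 612,000 L = 9590 g cyanuric acid.

9.59 kg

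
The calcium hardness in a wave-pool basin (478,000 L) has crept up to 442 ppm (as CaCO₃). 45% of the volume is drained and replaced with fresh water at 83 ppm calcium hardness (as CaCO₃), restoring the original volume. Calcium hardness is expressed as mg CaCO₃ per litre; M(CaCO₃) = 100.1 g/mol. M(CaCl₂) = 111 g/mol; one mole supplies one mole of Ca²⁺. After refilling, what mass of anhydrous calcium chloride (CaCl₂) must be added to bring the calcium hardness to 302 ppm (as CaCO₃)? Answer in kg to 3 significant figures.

11.4 kg

After draining 45% and refilling: 442 × 0.55 + 83 × 0.45 = 280.45 ppm.
Deficit to target: 302 − 280.45 = 21.55 mg/L.
As CaCO₃: 21.55 mg/L × 478,000 L = 10,300 g; ÷ 100.1 = 102.9 mol Ca²⁺.
Mass: 102.9 × 111 = 11,420 g.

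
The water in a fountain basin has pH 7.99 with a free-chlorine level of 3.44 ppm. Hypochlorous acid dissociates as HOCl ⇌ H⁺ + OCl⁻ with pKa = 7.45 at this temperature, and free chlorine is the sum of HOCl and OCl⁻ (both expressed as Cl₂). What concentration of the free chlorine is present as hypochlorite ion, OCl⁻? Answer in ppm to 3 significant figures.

[OCl⁻]/[HOCl] = 10^(pH − pKa) = 10^(7.99 − 7.45) = 10^0.54 = 3.467.
Fraction as HOCl = 1 / (1 + 3.467) = 0.2238.
OCl⁻ = (1 − 0.2238) × 3.44 ppm = 2.67 ppm.

2.67 ppm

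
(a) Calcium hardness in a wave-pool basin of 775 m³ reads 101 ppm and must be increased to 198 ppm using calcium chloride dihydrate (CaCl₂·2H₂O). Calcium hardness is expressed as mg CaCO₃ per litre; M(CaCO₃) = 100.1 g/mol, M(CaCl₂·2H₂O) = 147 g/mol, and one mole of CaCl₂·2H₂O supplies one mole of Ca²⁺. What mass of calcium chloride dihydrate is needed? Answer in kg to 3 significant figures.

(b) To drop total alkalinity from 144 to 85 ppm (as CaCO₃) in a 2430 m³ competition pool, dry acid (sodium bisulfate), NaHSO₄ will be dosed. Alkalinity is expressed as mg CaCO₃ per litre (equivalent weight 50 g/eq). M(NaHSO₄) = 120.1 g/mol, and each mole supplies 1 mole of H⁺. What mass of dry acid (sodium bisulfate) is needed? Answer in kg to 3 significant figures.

(a) Volume: 775 m³ = 775,000 L.
(a) Hardness to add: (198 − 101) = 97 mg/L as CaCO₃ × 775,000 L = 75,180 g as CaCO₃.
(a) Moles of Ca²⁺ (1 mol Ca²⁺ ≡ 1 mol CaCO₃): 75,180 / 100.1 g/mol = 751 mol.
(a) Mass of CaCl₂·2H₂O: 751 × 147 = 110,400 g.

(b) Volume: 2430 m³ = 2,430,000 L.
(b) Alkalinity to neutralize: (144 − 85) = 59 mg/L as CaCO₃ × 2,430,000 L = 143,400 g as CaCO₃.
(b) Equivalents of H⁺ required: 143,400 ÷ 50 g/eq = 2867 eq = 2867 mol NaHSO₄.
(b) Mass of NaHSO₄: 2867 × 120.1 = 344,400 g.

(a) 110 kg; (b) 344 kg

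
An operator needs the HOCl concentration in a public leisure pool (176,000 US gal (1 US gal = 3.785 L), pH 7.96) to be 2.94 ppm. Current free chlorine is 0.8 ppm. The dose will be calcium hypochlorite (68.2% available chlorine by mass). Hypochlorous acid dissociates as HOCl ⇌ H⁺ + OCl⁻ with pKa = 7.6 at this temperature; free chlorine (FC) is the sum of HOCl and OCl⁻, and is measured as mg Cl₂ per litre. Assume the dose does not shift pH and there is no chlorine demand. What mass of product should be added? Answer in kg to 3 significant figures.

8.67 kg

Volume: 176,000 US gal × 3.785 L/gal = 666,160 L.
[OCl⁻]/[HOCl] = 10^(pH − pKa) = 10^(7.96 − 7.6) = 2.291; fraction as HOCl = 1/(1 + 2.291) = 0.3039.
Free chlorine required for 2.94 ppm HOCl: 2.94 / 0.3039 = 9.675 ppm.
FC to add: 9.675 − 0.8 = 8.875 mg/L as Cl₂.
Cl₂ equivalent: 8.875 mg/L × 666,160 L = 5912 g.
Product at 68.2% available Cl: 5912 / 0.682 = 8669 g.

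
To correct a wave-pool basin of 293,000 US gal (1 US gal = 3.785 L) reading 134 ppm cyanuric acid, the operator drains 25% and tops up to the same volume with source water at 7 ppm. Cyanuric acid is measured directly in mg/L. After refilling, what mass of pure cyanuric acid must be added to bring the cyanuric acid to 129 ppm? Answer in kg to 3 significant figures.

29.7 kg

Volume: 293,000 US gal × 3.785 L/gal = 1,109,005 L.
After draining 25% and refilling: 134 × 0.75 + 7 × 0.25 = 102.25 ppm.
Deficit to target: 129 − 102.25 = 26.75 mg/L.
Mass: 26.75 mg/L × 1,109,005 L = 29,670 g cyanuric acid.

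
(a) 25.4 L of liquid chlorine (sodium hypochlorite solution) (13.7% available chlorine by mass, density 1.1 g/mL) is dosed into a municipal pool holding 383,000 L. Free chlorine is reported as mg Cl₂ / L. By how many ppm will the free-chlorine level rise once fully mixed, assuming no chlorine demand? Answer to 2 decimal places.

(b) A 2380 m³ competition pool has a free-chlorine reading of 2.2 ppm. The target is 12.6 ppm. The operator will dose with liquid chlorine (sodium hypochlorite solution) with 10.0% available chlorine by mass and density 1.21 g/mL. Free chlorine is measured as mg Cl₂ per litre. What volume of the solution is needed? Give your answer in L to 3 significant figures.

(a) Mass of solution: 25.4 L × 1000 mL/L × 1.1 g/mL = 27,940 g.
(a) Available chlorine delivered: 27,940 g × 0.137 = 3828 g as Cl₂.
(a) Concentration rise: 3828 g / 383,000 L = 9.994 mg/L = 9.99 ppm.

(b) Volume: 2380 m³ = 2,380,000 L.
(b) Chlorine deficit: 12.6 − 2.2 = 10.4 ppm = 10.4 mg/L as Cl₂.
(b) Cl₂ equivalent needed: 10.4 mg/L × 2,380,000 L = 24,750,000 mg = 24,750 g.
(b) Product at 10.0% available chlorine: 24,750 / 0.1 = 247,500 g.
(b) Volume at density 1.21 g/mL: 247,500 g ÷ 1.21 g/mL = 204,600 mL.

(a) 9.99 ppm; (b) 205 L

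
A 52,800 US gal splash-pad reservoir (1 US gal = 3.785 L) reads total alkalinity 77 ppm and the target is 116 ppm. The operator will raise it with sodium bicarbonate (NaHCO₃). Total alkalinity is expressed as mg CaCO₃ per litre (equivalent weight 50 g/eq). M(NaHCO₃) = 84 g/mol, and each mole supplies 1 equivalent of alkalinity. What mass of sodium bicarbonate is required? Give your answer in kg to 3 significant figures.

13.1 kg

Volume: 52,800 US gal × 3.785 L/gal = 199,848 L.
Alkalinity to add: (116 − 77) = 39 mg/L as CaCO₃ × 199,848 L = 7794 g as CaCO₃.
Equivalents: 7794 g ÷ 50 g/eq = 155.9 eq.
NaHCO₃ supplies 1 eq per mole → 155.9 mol.
Mass: 155.9 mol × 84 g/mol = 13,090 g.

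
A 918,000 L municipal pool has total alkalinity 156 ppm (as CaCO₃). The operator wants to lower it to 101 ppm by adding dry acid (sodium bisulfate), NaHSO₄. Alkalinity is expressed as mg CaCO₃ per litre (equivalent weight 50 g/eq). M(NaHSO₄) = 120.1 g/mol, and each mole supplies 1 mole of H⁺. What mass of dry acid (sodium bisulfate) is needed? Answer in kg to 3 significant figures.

Alkalinity to neutralize: (156 − 101) = 55 mg/L as CaCO₃ × 918,000 L = 50,490 g as CaCO₃.
Equivalents of H⁺ required: 50,490 ÷ 50 g/eq = 1010 eq = 1010 mol NaHSO₄.
Mass of NaHSO₄: 1010 × 120.1 = 121,300 g.

121 kg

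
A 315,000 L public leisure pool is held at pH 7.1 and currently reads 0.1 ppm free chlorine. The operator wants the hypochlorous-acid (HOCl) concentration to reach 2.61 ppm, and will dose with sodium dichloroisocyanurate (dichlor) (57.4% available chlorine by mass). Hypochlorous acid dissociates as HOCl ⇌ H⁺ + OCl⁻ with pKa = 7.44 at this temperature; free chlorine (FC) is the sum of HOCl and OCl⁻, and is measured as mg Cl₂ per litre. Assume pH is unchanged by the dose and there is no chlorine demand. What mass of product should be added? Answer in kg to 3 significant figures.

2.03 kg

[OCl⁻]/[HOCl] = 10^(pH − pKa) = 10^(7.1 − 7.44) = 0.4571; fraction as HOCl = 1/(1 + 0.4571) = 0.6863.
Free chlorine required for 2.61 ppm HOCl: 2.61 / 0.6863 = 3.803 ppm.
FC to add: 3.803 − 0.1 = 3.703 mg/L as Cl₂.
Cl₂ equivalent: 3.703 mg/L × 315,000 L = 1166 g.
Product at 57.4% available Cl: 1166 / 0.574 = 2032 g.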